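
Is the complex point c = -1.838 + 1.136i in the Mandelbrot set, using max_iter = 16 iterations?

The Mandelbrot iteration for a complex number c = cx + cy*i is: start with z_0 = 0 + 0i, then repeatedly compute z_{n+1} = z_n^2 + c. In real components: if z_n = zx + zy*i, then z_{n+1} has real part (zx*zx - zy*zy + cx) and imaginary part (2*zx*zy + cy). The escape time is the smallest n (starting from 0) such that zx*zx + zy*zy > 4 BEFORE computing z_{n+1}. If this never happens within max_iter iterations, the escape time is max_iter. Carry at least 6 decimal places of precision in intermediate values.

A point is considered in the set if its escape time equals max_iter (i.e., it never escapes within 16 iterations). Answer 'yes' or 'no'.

z_0 = 0 + 0i, c = -1.8380 + 1.1360i
Iter 1: z = -1.8380 + 1.1360i, |z|^2 = 4.6687
Escaped at iteration 1

Answer: no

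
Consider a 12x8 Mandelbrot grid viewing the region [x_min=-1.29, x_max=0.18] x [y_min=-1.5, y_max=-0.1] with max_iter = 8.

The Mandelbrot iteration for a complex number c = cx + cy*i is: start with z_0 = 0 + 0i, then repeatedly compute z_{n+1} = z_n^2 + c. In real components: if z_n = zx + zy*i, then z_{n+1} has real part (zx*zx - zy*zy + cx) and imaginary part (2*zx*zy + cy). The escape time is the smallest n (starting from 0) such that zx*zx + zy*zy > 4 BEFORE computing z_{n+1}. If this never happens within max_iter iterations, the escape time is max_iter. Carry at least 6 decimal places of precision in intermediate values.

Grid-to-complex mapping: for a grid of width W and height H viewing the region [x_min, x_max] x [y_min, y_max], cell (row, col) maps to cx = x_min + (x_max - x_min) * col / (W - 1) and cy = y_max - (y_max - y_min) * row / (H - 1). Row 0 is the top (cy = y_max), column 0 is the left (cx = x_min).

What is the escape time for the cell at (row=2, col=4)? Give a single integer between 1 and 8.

Answer: 6

Derivation:
z_0 = 0 + 0i, c = -0.7555 + -0.5000i
Iter 1: z = -0.7555 + -0.5000i, |z|^2 = 0.8207
Iter 2: z = -0.4347 + 0.2555i, |z|^2 = 0.2543
Iter 3: z = -0.6317 + -0.7221i, |z|^2 = 0.9205
Iter 4: z = -0.8778 + 0.4123i, |z|^2 = 0.9406
Iter 5: z = -0.1549 + -1.2239i, |z|^2 = 1.5220
Iter 6: z = -2.2295 + -0.1209i, |z|^2 = 4.9852
Escaped at iteration 6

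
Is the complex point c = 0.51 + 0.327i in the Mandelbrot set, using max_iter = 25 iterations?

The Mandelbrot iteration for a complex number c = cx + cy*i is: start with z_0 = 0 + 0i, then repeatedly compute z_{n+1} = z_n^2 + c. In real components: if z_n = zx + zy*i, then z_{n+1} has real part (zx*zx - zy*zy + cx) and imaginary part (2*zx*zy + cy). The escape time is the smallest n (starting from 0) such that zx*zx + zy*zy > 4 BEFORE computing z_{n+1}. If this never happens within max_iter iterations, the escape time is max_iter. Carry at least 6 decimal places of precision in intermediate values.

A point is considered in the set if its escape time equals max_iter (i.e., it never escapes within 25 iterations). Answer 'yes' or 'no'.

Answer: no

Derivation:
z_0 = 0 + 0i, c = 0.5100 + 0.3270i
Iter 1: z = 0.5100 + 0.3270i, |z|^2 = 0.3670
Iter 2: z = 0.6632 + 0.6605i, |z|^2 = 0.8761
Iter 3: z = 0.5135 + 1.2031i, |z|^2 = 1.7111
Iter 4: z = -0.6738 + 1.5625i, |z|^2 = 2.8955
Iter 5: z = -1.4776 + -1.7787i, |z|^2 = 5.3468
Escaped at iteration 5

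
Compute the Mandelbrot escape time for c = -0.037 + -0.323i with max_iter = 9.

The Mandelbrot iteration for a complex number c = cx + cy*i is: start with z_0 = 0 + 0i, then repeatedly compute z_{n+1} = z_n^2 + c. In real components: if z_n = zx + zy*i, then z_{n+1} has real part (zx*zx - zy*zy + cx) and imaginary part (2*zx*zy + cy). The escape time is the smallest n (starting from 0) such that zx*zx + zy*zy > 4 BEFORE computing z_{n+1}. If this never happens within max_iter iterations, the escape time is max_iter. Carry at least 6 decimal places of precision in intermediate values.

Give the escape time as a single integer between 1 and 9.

z_0 = 0 + 0i, c = -0.0370 + -0.3230i
Iter 1: z = -0.0370 + -0.3230i, |z|^2 = 0.1057
Iter 2: z = -0.1400 + -0.2991i, |z|^2 = 0.1090
Iter 3: z = -0.1069 + -0.2393i, |z|^2 = 0.0687
Iter 4: z = -0.0828 + -0.2719i, |z|^2 = 0.0808
Iter 5: z = -0.1040 + -0.2780i, |z|^2 = 0.0881
Iter 6: z = -0.1034 + -0.2652i, |z|^2 = 0.0810
Iter 7: z = -0.0966 + -0.2681i, |z|^2 = 0.0812
Iter 8: z = -0.0996 + -0.2712i, |z|^2 = 0.0835

Answer: 9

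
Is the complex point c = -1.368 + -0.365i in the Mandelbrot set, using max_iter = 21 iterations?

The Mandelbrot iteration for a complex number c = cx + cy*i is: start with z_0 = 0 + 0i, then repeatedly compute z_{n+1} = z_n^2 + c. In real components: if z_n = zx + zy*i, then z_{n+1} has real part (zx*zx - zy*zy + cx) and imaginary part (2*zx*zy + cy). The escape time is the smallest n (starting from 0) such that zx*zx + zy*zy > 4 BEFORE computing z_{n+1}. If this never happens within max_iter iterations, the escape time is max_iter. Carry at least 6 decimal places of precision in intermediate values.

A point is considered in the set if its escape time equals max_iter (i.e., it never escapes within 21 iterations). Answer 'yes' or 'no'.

Answer: no

Derivation:
z_0 = 0 + 0i, c = -1.3680 + -0.3650i
Iter 1: z = -1.3680 + -0.3650i, |z|^2 = 2.0046
Iter 2: z = 0.3702 + 0.6336i, |z|^2 = 0.5385
Iter 3: z = -1.6325 + 0.1041i, |z|^2 = 2.6757
Iter 4: z = 1.2861 + -0.7050i, |z|^2 = 2.1510
Iter 5: z = -0.2111 + -2.1784i, |z|^2 = 4.7900
Escaped at iteration 5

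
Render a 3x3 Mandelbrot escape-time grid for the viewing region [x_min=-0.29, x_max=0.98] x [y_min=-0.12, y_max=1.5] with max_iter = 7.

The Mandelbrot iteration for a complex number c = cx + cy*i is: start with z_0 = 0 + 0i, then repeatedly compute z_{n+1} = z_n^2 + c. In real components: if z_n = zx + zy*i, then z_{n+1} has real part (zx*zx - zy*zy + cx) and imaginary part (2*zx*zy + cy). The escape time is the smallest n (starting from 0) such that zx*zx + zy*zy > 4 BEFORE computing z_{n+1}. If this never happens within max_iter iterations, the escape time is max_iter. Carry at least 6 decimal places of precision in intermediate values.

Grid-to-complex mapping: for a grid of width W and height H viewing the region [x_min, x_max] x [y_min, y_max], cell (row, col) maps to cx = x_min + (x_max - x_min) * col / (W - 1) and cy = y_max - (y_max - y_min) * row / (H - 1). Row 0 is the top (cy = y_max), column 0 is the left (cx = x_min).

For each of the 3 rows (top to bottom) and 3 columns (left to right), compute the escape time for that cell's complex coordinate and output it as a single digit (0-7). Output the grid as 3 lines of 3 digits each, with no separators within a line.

(row=0, col=0): c = -0.2900 + 1.5000i → escape time 2
(row=0, col=1): c = 0.3450 + 1.5000i → escape time 2
(row=0, col=2): c = 0.9800 + 1.5000i → escape time 2
(row=1, col=0): c = -0.2900 + 0.6900i → escape time 7
(row=1, col=1): c = 0.3450 + 0.6900i → escape time 7
(row=1, col=2): c = 0.9800 + 0.6900i → escape time 2
(row=2, col=0): c = -0.2900 + -0.1200i → escape time 7
(row=2, col=1): c = 0.3450 + -0.1200i → escape time 7
(row=2, col=2): c = 0.9800 + -0.1200i → escape time 3

Answer: 222
772
773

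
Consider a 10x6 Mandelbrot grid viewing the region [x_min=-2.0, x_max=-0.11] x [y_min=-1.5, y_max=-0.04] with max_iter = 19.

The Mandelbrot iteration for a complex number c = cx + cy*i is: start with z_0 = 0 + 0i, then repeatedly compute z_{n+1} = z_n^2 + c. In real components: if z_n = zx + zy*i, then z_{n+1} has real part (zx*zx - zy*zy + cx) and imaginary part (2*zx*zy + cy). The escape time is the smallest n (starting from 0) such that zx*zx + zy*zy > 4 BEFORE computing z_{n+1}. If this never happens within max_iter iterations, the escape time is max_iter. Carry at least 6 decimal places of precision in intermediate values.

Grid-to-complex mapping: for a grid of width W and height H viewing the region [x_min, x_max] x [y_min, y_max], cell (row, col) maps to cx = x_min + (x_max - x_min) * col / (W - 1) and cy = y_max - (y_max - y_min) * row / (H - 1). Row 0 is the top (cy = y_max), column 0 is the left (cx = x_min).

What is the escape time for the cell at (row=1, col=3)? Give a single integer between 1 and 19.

Answer: 6

Derivation:
z_0 = 0 + 0i, c = -1.3700 + -0.3320i
Iter 1: z = -1.3700 + -0.3320i, |z|^2 = 1.9871
Iter 2: z = 0.3967 + 0.5777i, |z|^2 = 0.4911
Iter 3: z = -1.5464 + 0.1263i, |z|^2 = 2.4072
Iter 4: z = 1.0053 + -0.7226i, |z|^2 = 1.5328
Iter 5: z = -0.8816 + -1.7849i, |z|^2 = 3.9630
Iter 6: z = -3.7786 + 2.8151i, |z|^2 = 22.2024
Escaped at iteration 6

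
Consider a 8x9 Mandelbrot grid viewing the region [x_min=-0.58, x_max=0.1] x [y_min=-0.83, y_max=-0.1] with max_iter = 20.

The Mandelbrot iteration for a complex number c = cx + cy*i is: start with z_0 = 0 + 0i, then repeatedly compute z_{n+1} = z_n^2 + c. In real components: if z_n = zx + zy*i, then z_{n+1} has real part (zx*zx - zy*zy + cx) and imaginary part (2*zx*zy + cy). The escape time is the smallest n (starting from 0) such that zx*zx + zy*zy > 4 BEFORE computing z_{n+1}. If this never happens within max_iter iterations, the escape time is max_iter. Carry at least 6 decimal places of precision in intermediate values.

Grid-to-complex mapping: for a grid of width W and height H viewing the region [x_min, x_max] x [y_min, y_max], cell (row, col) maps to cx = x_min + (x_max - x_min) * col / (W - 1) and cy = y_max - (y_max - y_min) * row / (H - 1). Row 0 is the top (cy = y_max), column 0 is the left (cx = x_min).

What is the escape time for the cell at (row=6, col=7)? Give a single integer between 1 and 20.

Answer: 14

Derivation:
z_0 = 0 + 0i, c = 0.1000 + -0.6475i
Iter 1: z = 0.1000 + -0.6475i, |z|^2 = 0.4293
Iter 2: z = -0.3093 + -0.7770i, |z|^2 = 0.6994
Iter 3: z = -0.4081 + -0.1669i, |z|^2 = 0.1944
Iter 4: z = 0.2387 + -0.5113i, |z|^2 = 0.3184
Iter 5: z = -0.1044 + -0.8916i, |z|^2 = 0.8058
Iter 6: z = -0.6840 + -0.4613i, |z|^2 = 0.6806
Iter 7: z = 0.3550 + -0.0165i, |z|^2 = 0.1263
Iter 8: z = 0.2258 + -0.6592i, |z|^2 = 0.4855
Iter 9: z = -0.2836 + -0.9451i, |z|^2 = 0.9737
Iter 10: z = -0.7129 + -0.1115i, |z|^2 = 0.5206
Iter 11: z = 0.5958 + -0.4886i, |z|^2 = 0.5937
Iter 12: z = 0.2162 + -1.2297i, |z|^2 = 1.5589
Iter 13: z = -1.3654 + -1.1793i, |z|^2 = 3.2551
Iter 14: z = 0.5735 + 2.5730i, |z|^2 = 6.9491
Escaped at iteration 14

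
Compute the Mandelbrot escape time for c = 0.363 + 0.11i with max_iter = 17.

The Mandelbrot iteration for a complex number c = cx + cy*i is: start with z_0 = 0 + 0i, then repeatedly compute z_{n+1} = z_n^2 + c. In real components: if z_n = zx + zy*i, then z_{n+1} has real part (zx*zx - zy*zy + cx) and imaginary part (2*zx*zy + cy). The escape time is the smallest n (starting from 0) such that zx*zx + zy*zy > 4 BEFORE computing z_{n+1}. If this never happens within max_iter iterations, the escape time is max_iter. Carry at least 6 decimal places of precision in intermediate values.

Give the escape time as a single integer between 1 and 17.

z_0 = 0 + 0i, c = 0.3630 + 0.1100i
Iter 1: z = 0.3630 + 0.1100i, |z|^2 = 0.1439
Iter 2: z = 0.4827 + 0.1899i, |z|^2 = 0.2690
Iter 3: z = 0.5599 + 0.2933i, |z|^2 = 0.3995
Iter 4: z = 0.5905 + 0.4384i, |z|^2 = 0.5409
Iter 5: z = 0.5195 + 0.6278i, |z|^2 = 0.6640
Iter 6: z = 0.2387 + 0.7622i, |z|^2 = 0.6380
Iter 7: z = -0.1610 + 0.4740i, |z|^2 = 0.2506
Iter 8: z = 0.1643 + -0.0426i, |z|^2 = 0.0288
Iter 9: z = 0.3882 + 0.0960i, |z|^2 = 0.1599
Iter 10: z = 0.5045 + 0.1845i, |z|^2 = 0.2885
Iter 11: z = 0.5834 + 0.2962i, |z|^2 = 0.4281
Iter 12: z = 0.6157 + 0.4556i, |z|^2 = 0.5866
Iter 13: z = 0.5345 + 0.6710i, |z|^2 = 0.7359
Iter 14: z = 0.1984 + 0.8273i, |z|^2 = 0.7238
Iter 15: z = -0.2820 + 0.4383i, |z|^2 = 0.2717
Iter 16: z = 0.2504 + -0.1372i, |z|^2 = 0.0815

Answer: 17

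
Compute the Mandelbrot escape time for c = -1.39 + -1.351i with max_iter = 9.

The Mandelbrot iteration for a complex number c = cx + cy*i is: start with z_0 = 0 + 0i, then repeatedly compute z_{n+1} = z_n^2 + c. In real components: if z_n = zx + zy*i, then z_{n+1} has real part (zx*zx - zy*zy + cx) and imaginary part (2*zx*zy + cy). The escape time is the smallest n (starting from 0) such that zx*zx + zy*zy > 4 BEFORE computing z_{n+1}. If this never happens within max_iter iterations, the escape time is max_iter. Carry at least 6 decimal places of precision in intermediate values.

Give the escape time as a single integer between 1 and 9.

z_0 = 0 + 0i, c = -1.3900 + -1.3510i
Iter 1: z = -1.3900 + -1.3510i, |z|^2 = 3.7573
Iter 2: z = -1.2831 + 2.4048i, |z|^2 = 7.4293
Escaped at iteration 2

Answer: 2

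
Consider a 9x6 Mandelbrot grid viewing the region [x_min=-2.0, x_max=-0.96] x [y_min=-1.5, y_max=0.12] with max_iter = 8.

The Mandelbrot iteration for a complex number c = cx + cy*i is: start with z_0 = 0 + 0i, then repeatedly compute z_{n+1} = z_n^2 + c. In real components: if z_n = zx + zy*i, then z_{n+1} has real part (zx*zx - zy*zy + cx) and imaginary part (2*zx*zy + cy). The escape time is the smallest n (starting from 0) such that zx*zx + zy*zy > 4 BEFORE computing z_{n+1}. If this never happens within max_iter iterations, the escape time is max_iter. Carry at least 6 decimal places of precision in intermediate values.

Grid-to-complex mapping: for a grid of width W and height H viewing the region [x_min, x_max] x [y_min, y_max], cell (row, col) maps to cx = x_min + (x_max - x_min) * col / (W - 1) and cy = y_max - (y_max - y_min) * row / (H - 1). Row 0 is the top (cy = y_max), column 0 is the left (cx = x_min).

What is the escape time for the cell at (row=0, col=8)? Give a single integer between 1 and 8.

z_0 = 0 + 0i, c = -0.9600 + 0.1200i
Iter 1: z = -0.9600 + 0.1200i, |z|^2 = 0.9360
Iter 2: z = -0.0528 + -0.1104i, |z|^2 = 0.0150
Iter 3: z = -0.9694 + 0.1317i, |z|^2 = 0.9571
Iter 4: z = -0.0376 + -0.1353i, |z|^2 = 0.0197
Iter 5: z = -0.9769 + 0.1302i, |z|^2 = 0.9712
Iter 6: z = -0.0226 + -0.1343i, |z|^2 = 0.0186
Iter 7: z = -0.9775 + 0.1261i, |z|^2 = 0.9715

Answer: 8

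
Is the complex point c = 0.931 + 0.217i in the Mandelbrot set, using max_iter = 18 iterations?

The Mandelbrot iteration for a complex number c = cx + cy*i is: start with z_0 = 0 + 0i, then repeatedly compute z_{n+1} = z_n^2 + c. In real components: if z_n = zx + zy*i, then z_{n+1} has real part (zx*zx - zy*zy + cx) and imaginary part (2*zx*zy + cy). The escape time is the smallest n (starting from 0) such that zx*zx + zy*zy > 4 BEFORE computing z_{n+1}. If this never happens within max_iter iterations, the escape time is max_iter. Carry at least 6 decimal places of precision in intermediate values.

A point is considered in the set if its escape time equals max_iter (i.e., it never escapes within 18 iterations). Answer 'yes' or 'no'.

z_0 = 0 + 0i, c = 0.9310 + 0.2170i
Iter 1: z = 0.9310 + 0.2170i, |z|^2 = 0.9139
Iter 2: z = 1.7507 + 0.6211i, |z|^2 = 3.4506
Iter 3: z = 3.6101 + 2.3915i, |z|^2 = 18.7525
Escaped at iteration 3

Answer: no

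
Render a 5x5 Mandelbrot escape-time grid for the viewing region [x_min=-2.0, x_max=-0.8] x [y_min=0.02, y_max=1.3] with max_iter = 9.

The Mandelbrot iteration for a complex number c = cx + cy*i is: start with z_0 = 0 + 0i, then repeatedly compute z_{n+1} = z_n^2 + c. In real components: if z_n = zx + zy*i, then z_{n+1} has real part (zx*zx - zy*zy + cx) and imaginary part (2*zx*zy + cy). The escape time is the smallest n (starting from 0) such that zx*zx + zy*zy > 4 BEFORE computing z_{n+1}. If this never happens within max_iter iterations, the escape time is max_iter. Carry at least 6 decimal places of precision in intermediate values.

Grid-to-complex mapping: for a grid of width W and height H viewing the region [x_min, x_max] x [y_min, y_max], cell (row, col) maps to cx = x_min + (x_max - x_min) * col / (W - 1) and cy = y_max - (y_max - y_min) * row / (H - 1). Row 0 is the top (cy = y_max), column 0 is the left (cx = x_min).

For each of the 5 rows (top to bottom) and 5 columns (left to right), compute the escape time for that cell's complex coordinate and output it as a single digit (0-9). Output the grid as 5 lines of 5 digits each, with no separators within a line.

Answer: 11222
12333
13335
14598
19999

Derivation:
(row=0, col=0): c = -2.0000 + 1.3000i → escape time 1
(row=0, col=1): c = -1.7000 + 1.3000i → escape time 1
(row=0, col=2): c = -1.4000 + 1.3000i → escape time 2
(row=0, col=3): c = -1.1000 + 1.3000i → escape time 2
(row=0, col=4): c = -0.8000 + 1.3000i → escape time 2
(row=1, col=0): c = -2.0000 + 0.9800i → escape time 1
(row=1, col=1): c = -1.7000 + 0.9800i → escape time 2
(row=1, col=2): c = -1.4000 + 0.9800i → escape time 3
(row=1, col=3): c = -1.1000 + 0.9800i → escape time 3
(row=1, col=4): c = -0.8000 + 0.9800i → escape time 3
(row=2, col=0): c = -2.0000 + 0.6600i → escape time 1
(row=2, col=1): c = -1.7000 + 0.6600i → escape time 3
(row=2, col=2): c = -1.4000 + 0.6600i → escape time 3
(row=2, col=3): c = -1.1000 + 0.6600i → escape time 3
(row=2, col=4): c = -0.8000 + 0.6600i → escape time 5
(row=3, col=0): c = -2.0000 + 0.3400i → escape time 1
(row=3, col=1): c = -1.7000 + 0.3400i → escape time 4
(row=3, col=2): c = -1.4000 + 0.3400i → escape time 5
(row=3, col=3): c = -1.1000 + 0.3400i → escape time 9
(row=3, col=4): c = -0.8000 + 0.3400i → escape time 8
(row=4, col=0): c = -2.0000 + 0.0200i → escape time 1
(row=4, col=1): c = -1.7000 + 0.0200i → escape time 9
(row=4, col=2): c = -1.4000 + 0.0200i → escape time 9
(row=4, col=3): c = -1.1000 + 0.0200i → escape time 9
(row=4, col=4): c = -0.8000 + 0.0200i → escape time 9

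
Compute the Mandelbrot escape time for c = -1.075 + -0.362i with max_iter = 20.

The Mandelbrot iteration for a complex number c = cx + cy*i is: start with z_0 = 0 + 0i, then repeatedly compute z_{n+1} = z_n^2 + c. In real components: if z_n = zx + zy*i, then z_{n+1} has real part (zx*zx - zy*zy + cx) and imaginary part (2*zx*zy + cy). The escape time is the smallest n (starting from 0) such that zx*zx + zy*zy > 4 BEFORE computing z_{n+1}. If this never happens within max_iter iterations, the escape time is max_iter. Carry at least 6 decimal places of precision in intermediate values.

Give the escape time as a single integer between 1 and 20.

Answer: 8

Derivation:
z_0 = 0 + 0i, c = -1.0750 + -0.3620i
Iter 1: z = -1.0750 + -0.3620i, |z|^2 = 1.2867
Iter 2: z = -0.0504 + 0.4163i, |z|^2 = 0.1758
Iter 3: z = -1.2458 + -0.4040i, |z|^2 = 1.7151
Iter 4: z = 0.3137 + 0.6445i, |z|^2 = 0.5138
Iter 5: z = -1.3920 + 0.0424i, |z|^2 = 1.9394
Iter 6: z = 0.8608 + -0.4801i, |z|^2 = 0.9715
Iter 7: z = -0.5644 + -1.1885i, |z|^2 = 1.7312
Iter 8: z = -2.1690 + 0.9797i, |z|^2 = 5.6643
Escaped at iteration 8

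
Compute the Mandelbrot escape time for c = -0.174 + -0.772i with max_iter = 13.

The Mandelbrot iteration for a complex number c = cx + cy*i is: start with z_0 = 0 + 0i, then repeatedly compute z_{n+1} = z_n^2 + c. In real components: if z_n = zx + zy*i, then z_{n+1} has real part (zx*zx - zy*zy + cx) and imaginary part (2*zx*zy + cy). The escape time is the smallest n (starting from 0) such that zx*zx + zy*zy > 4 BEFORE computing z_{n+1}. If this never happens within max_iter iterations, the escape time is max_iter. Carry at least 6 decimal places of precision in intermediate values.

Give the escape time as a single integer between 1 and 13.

Answer: 13

Derivation:
z_0 = 0 + 0i, c = -0.1740 + -0.7720i
Iter 1: z = -0.1740 + -0.7720i, |z|^2 = 0.6263
Iter 2: z = -0.7397 + -0.5033i, |z|^2 = 0.8005
Iter 3: z = 0.1198 + -0.0273i, |z|^2 = 0.0151
Iter 4: z = -0.1604 + -0.7786i, |z|^2 = 0.6319
Iter 5: z = -0.7544 + -0.5223i, |z|^2 = 0.8419
Iter 6: z = 0.1224 + 0.0160i, |z|^2 = 0.0152
Iter 7: z = -0.1593 + -0.7681i, |z|^2 = 0.6153
Iter 8: z = -0.7386 + -0.5273i, |z|^2 = 0.8236
Iter 9: z = 0.0934 + 0.0070i, |z|^2 = 0.0088
Iter 10: z = -0.1653 + -0.7707i, |z|^2 = 0.6213
Iter 11: z = -0.7406 + -0.5172i, |z|^2 = 0.8160
Iter 12: z = 0.1071 + -0.0059i, |z|^2 = 0.0115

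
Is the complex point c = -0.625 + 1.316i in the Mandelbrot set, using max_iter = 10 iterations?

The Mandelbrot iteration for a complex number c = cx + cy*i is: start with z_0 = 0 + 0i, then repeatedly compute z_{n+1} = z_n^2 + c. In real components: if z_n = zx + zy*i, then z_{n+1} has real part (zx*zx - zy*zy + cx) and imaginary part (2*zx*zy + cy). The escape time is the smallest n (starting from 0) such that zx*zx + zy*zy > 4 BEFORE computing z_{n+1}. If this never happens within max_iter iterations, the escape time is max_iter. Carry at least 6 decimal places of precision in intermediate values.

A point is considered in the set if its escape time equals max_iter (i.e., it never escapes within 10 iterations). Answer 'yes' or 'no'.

Answer: no

Derivation:
z_0 = 0 + 0i, c = -0.6250 + 1.3160i
Iter 1: z = -0.6250 + 1.3160i, |z|^2 = 2.1225
Iter 2: z = -1.9662 + -0.3290i, |z|^2 = 3.9743
Iter 3: z = 3.1328 + 2.6098i, |z|^2 = 16.6255
Escaped at iteration 3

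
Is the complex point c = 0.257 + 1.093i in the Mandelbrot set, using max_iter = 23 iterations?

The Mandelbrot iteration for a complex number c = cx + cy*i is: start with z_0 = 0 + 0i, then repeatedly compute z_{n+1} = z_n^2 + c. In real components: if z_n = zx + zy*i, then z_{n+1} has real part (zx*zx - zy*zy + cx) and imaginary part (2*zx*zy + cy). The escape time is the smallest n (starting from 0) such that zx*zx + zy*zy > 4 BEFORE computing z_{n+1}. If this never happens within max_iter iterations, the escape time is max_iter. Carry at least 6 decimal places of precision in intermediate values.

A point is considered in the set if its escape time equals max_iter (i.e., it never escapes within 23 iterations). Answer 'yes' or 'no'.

Answer: no

Derivation:
z_0 = 0 + 0i, c = 0.2570 + 1.0930i
Iter 1: z = 0.2570 + 1.0930i, |z|^2 = 1.2607
Iter 2: z = -0.8716 + 1.6548i, |z|^2 = 3.4981
Iter 3: z = -1.7217 + -1.7917i, |z|^2 = 6.1742
Escaped at iteration 3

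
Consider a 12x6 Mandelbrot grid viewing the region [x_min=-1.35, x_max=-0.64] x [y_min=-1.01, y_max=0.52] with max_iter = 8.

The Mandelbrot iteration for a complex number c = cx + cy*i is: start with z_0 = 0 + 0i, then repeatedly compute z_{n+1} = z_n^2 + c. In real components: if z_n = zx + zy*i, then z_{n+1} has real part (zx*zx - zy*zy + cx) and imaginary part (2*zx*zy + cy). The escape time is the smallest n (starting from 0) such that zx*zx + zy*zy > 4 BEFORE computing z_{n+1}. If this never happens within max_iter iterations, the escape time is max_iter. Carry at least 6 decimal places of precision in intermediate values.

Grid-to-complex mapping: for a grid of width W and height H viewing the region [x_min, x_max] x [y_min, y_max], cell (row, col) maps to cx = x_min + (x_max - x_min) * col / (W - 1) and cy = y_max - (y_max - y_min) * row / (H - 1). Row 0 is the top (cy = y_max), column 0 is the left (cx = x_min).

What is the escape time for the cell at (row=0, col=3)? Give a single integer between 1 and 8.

Answer: 5

Derivation:
z_0 = 0 + 0i, c = -1.1564 + 0.5200i
Iter 1: z = -1.1564 + 0.5200i, |z|^2 = 1.6076
Iter 2: z = -0.0896 + -0.6826i, |z|^2 = 0.4740
Iter 3: z = -1.6143 + 0.6423i, |z|^2 = 3.0185
Iter 4: z = 1.0371 + -1.5538i, |z|^2 = 3.4897
Iter 5: z = -2.4950 + -2.7027i, |z|^2 = 13.5297
Escaped at iteration 5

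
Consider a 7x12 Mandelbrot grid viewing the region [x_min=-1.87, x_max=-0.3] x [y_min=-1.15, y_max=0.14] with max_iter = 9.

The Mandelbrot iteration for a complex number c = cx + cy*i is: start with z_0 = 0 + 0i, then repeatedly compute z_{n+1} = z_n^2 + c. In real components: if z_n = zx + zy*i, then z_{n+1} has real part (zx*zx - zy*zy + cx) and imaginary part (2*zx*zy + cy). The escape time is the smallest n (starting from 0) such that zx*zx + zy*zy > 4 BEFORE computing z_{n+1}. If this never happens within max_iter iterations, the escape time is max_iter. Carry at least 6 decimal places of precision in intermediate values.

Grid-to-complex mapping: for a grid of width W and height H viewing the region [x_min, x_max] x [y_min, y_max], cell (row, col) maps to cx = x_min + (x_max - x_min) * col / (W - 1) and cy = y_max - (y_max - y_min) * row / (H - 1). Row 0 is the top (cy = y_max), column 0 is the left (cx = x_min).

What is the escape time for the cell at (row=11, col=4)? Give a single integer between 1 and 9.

z_0 = 0 + 0i, c = -0.8233 + -1.1500i
Iter 1: z = -0.8233 + -1.1500i, |z|^2 = 2.0004
Iter 2: z = -1.4680 + 0.7437i, |z|^2 = 2.7079
Iter 3: z = 0.7785 + -3.3333i, |z|^2 = 11.7172
Escaped at iteration 3

Answer: 3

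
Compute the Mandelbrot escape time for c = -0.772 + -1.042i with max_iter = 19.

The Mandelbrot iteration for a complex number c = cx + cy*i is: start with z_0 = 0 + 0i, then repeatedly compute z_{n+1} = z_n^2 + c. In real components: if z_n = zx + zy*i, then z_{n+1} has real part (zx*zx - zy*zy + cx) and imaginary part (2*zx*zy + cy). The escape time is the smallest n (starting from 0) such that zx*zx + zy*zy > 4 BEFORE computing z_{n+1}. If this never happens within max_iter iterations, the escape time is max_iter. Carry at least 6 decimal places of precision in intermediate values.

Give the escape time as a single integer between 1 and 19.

Answer: 3

Derivation:
z_0 = 0 + 0i, c = -0.7720 + -1.0420i
Iter 1: z = -0.7720 + -1.0420i, |z|^2 = 1.6817
Iter 2: z = -1.2618 + 0.5668i, |z|^2 = 1.9134
Iter 3: z = 0.4988 + -2.4725i, |z|^2 = 6.3619
Escaped at iteration 3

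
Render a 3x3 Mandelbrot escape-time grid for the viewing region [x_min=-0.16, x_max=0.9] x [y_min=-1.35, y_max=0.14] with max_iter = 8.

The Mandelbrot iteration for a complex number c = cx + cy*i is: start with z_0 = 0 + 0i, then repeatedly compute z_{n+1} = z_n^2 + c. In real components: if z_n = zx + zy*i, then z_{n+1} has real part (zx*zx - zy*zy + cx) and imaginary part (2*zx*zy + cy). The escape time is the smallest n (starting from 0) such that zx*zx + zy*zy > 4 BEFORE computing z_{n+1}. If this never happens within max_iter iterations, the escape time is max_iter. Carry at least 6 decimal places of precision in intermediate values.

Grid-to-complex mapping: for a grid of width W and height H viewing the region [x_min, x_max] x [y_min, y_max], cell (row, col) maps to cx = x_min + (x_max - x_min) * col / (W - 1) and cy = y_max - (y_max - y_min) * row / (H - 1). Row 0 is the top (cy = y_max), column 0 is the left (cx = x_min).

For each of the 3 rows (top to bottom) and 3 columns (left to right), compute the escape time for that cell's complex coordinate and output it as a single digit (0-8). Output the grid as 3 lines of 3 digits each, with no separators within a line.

Answer: 883
882
222

Derivation:
(row=0, col=0): c = -0.1600 + 0.1400i → escape time 8
(row=0, col=1): c = 0.3700 + 0.1400i → escape time 8
(row=0, col=2): c = 0.9000 + 0.1400i → escape time 3
(row=1, col=0): c = -0.1600 + -0.6050i → escape time 8
(row=1, col=1): c = 0.3700 + -0.6050i → escape time 8
(row=1, col=2): c = 0.9000 + -0.6050i → escape time 2
(row=2, col=0): c = -0.1600 + -1.3500i → escape time 2
(row=2, col=1): c = 0.3700 + -1.3500i → escape time 2
(row=2, col=2): c = 0.9000 + -1.3500i → escape time 2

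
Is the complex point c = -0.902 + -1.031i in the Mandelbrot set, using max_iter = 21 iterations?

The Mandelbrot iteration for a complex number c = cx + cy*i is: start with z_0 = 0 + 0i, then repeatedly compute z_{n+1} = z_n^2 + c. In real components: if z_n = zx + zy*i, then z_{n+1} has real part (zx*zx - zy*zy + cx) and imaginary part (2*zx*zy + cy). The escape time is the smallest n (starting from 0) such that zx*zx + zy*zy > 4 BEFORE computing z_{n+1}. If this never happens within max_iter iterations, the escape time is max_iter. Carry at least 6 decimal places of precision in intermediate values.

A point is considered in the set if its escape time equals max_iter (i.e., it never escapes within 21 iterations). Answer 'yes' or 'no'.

Answer: no

Derivation:
z_0 = 0 + 0i, c = -0.9020 + -1.0310i
Iter 1: z = -0.9020 + -1.0310i, |z|^2 = 1.8766
Iter 2: z = -1.1514 + 0.8289i, |z|^2 = 2.0127
Iter 3: z = -0.2635 + -2.9398i, |z|^2 = 8.7117
Escaped at iteration 3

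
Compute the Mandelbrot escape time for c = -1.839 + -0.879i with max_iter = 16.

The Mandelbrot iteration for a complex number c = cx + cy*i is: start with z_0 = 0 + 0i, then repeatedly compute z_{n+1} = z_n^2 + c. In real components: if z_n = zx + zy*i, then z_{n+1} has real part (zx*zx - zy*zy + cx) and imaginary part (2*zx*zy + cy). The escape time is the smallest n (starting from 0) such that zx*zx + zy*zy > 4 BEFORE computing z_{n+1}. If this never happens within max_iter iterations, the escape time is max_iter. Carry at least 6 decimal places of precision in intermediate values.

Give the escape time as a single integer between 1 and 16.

Answer: 1

Derivation:
z_0 = 0 + 0i, c = -1.8390 + -0.8790i
Iter 1: z = -1.8390 + -0.8790i, |z|^2 = 4.1546
Escaped at iteration 1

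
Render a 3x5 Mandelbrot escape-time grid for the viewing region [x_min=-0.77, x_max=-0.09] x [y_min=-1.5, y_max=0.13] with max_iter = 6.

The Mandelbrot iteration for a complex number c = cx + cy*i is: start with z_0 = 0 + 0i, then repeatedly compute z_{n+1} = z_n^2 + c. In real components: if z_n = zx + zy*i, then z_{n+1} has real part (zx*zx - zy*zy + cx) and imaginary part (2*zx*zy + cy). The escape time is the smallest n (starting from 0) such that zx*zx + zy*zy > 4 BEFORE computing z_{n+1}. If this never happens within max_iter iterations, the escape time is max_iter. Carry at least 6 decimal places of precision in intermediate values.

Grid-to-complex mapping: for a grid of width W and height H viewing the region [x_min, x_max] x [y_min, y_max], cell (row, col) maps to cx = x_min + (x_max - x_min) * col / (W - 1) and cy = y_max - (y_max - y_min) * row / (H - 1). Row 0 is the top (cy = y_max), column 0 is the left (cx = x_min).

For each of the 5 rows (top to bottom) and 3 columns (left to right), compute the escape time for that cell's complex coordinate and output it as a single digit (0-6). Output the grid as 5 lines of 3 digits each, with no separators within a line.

Answer: 666
666
566
345
222

Derivation:
(row=0, col=0): c = -0.7700 + 0.1300i → escape time 6
(row=0, col=1): c = -0.4300 + 0.1300i → escape time 6
(row=0, col=2): c = -0.0900 + 0.1300i → escape time 6
(row=1, col=0): c = -0.7700 + -0.2775i → escape time 6
(row=1, col=1): c = -0.4300 + -0.2775i → escape time 6
(row=1, col=2): c = -0.0900 + -0.2775i → escape time 6
(row=2, col=0): c = -0.7700 + -0.6850i → escape time 5
(row=2, col=1): c = -0.4300 + -0.6850i → escape time 6
(row=2, col=2): c = -0.0900 + -0.6850i → escape time 6
(row=3, col=0): c = -0.7700 + -1.0925i → escape time 3
(row=3, col=1): c = -0.4300 + -1.0925i → escape time 4
(row=3, col=2): c = -0.0900 + -1.0925i → escape time 5
(row=4, col=0): c = -0.7700 + -1.5000i → escape time 2
(row=4, col=1): c = -0.4300 + -1.5000i → escape time 2
(row=4, col=2): c = -0.0900 + -1.5000i → escape time 2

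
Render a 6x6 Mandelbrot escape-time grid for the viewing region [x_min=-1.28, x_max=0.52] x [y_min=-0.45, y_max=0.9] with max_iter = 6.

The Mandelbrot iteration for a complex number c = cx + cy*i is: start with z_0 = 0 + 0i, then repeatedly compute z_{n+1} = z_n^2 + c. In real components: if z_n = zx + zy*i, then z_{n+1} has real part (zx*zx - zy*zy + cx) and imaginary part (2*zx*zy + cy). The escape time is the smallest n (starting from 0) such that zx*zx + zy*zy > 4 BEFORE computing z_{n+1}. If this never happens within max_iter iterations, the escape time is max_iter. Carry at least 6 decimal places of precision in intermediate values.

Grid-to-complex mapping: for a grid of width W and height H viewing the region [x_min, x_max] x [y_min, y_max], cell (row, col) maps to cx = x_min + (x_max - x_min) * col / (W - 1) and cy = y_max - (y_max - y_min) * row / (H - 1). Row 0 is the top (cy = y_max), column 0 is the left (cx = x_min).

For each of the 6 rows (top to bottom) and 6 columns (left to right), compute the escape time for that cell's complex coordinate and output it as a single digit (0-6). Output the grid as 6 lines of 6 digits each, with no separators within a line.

(row=0, col=0): c = -1.2800 + 0.9000i → escape time 3
(row=0, col=1): c = -0.9200 + 0.9000i → escape time 3
(row=0, col=2): c = -0.5600 + 0.9000i → escape time 4
(row=0, col=3): c = -0.2000 + 0.9000i → escape time 6
(row=0, col=4): c = 0.1600 + 0.9000i → escape time 5
(row=0, col=5): c = 0.5200 + 0.9000i → escape time 3
(row=1, col=0): c = -1.2800 + 0.6300i → escape time 3
(row=1, col=1): c = -0.9200 + 0.6300i → escape time 4
(row=1, col=2): c = -0.5600 + 0.6300i → escape time 6
(row=1, col=3): c = -0.2000 + 0.6300i → escape time 6
(row=1, col=4): c = 0.1600 + 0.6300i → escape time 6
(row=1, col=5): c = 0.5200 + 0.6300i → escape time 4
(row=2, col=0): c = -1.2800 + 0.3600i → escape time 6
(row=2, col=1): c = -0.9200 + 0.3600i → escape time 6
(row=2, col=2): c = -0.5600 + 0.3600i → escape time 6
(row=2, col=3): c = -0.2000 + 0.3600i → escape time 6
(row=2, col=4): c = 0.1600 + 0.3600i → escape time 6
(row=2, col=5): c = 0.5200 + 0.3600i → escape time 5
(row=3, col=0): c = -1.2800 + 0.0900i → escape time 6
(row=3, col=1): c = -0.9200 + 0.0900i → escape time 6
(row=3, col=2): c = -0.5600 + 0.0900i → escape time 6
(row=3, col=3): c = -0.2000 + 0.0900i → escape time 6
(row=3, col=4): c = 0.1600 + 0.0900i → escape time 6
(row=3, col=5): c = 0.5200 + 0.0900i → escape time 5
(row=4, col=0): c = -1.2800 + -0.1800i → escape time 6
(row=4, col=1): c = -0.9200 + -0.1800i → escape time 6
(row=4, col=2): c = -0.5600 + -0.1800i → escape time 6
(row=4, col=3): c = -0.2000 + -0.1800i → escape time 6
(row=4, col=4): c = 0.1600 + -0.1800i → escape time 6
(row=4, col=5): c = 0.5200 + -0.1800i → escape time 5
(row=5, col=0): c = -1.2800 + -0.4500i → escape time 6
(row=5, col=1): c = -0.9200 + -0.4500i → escape time 6
(row=5, col=2): c = -0.5600 + -0.4500i → escape time 6
(row=5, col=3): c = -0.2000 + -0.4500i → escape time 6
(row=5, col=4): c = 0.1600 + -0.4500i → escape time 6
(row=5, col=5): c = 0.5200 + -0.4500i → escape time 5

Answer: 334653
346664
666665
666665
666665
666665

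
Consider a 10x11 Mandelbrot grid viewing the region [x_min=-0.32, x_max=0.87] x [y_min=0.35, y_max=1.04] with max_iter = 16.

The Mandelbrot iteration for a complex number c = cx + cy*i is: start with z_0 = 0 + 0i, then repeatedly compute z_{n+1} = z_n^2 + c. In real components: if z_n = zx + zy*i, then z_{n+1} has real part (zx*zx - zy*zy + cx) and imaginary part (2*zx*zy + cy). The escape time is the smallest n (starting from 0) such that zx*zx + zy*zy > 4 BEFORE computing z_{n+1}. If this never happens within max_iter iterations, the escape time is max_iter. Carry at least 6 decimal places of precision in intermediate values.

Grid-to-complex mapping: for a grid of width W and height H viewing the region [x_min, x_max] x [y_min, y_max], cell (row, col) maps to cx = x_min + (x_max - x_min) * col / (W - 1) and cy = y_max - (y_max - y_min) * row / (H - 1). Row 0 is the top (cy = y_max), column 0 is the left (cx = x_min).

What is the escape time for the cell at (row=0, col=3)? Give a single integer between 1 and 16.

Answer: 4

Derivation:
z_0 = 0 + 0i, c = 0.0767 + 1.0400i
Iter 1: z = 0.0767 + 1.0400i, |z|^2 = 1.0875
Iter 2: z = -0.9991 + 1.1995i, |z|^2 = 2.4368
Iter 3: z = -0.3639 + -1.3567i, |z|^2 = 1.9730
Iter 4: z = -1.6314 + 2.0275i, |z|^2 = 6.7723
Escaped at iteration 4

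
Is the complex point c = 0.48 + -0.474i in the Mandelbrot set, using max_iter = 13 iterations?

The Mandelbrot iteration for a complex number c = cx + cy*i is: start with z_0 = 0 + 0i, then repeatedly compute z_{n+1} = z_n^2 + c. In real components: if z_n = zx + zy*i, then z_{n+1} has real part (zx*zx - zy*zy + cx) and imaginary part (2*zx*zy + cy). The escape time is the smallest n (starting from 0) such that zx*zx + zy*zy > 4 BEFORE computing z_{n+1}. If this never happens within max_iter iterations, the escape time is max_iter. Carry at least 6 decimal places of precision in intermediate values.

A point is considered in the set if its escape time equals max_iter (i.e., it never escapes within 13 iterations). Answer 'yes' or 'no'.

Answer: no

Derivation:
z_0 = 0 + 0i, c = 0.4800 + -0.4740i
Iter 1: z = 0.4800 + -0.4740i, |z|^2 = 0.4551
Iter 2: z = 0.4857 + -0.9290i, |z|^2 = 1.0990
Iter 3: z = -0.1472 + -1.3765i, |z|^2 = 1.9165
Iter 4: z = -1.3931 + -0.0688i, |z|^2 = 1.9455
Iter 5: z = 2.4161 + -0.2823i, |z|^2 = 5.9171
Escaped at iteration 5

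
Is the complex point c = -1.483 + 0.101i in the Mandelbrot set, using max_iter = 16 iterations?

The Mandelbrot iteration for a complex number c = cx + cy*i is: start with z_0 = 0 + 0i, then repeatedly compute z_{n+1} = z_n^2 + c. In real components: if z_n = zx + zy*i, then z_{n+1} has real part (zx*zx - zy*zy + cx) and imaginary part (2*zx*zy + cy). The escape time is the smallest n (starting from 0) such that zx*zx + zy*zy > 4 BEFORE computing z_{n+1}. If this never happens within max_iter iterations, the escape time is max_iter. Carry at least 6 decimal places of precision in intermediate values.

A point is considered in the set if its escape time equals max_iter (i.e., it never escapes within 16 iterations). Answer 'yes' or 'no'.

z_0 = 0 + 0i, c = -1.4830 + 0.1010i
Iter 1: z = -1.4830 + 0.1010i, |z|^2 = 2.2095
Iter 2: z = 0.7061 + -0.1986i, |z|^2 = 0.5380
Iter 3: z = -1.0239 + -0.1794i, |z|^2 = 1.0805
Iter 4: z = -0.4669 + 0.4684i, |z|^2 = 0.4374
Iter 5: z = -1.4844 + -0.3364i, |z|^2 = 2.3166
Iter 6: z = 0.6073 + 1.0996i, |z|^2 = 1.5779
Iter 7: z = -2.3233 + 1.4366i, |z|^2 = 7.4614
Escaped at iteration 7

Answer: no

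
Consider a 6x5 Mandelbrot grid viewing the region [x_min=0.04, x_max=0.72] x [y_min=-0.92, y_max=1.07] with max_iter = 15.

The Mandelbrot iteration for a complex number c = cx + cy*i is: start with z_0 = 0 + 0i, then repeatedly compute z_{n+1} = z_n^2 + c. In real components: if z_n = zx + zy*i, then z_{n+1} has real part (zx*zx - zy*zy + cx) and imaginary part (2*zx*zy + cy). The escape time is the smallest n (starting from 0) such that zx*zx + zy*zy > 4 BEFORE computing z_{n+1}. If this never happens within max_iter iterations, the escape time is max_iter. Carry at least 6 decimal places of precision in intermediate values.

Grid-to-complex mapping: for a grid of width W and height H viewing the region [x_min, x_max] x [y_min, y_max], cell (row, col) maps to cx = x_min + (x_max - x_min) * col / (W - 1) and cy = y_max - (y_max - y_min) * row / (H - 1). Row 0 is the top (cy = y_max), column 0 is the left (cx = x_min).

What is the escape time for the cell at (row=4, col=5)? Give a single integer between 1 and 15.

z_0 = 0 + 0i, c = 0.7200 + -0.9200i
Iter 1: z = 0.7200 + -0.9200i, |z|^2 = 1.3648
Iter 2: z = 0.3920 + -2.2448i, |z|^2 = 5.1928
Escaped at iteration 2

Answer: 2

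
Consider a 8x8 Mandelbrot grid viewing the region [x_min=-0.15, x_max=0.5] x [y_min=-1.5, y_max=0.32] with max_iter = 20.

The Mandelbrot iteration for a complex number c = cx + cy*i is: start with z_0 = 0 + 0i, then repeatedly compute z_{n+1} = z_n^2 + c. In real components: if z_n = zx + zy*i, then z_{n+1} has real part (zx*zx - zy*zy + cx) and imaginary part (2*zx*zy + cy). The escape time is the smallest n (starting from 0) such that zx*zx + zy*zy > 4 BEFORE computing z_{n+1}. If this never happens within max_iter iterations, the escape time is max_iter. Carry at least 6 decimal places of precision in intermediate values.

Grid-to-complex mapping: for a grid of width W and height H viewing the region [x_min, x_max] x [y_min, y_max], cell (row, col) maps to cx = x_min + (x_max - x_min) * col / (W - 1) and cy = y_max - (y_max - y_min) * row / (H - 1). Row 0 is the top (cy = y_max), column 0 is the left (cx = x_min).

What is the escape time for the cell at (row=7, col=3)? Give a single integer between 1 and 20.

z_0 = 0 + 0i, c = 0.1286 + -1.5000i
Iter 1: z = 0.1286 + -1.5000i, |z|^2 = 2.2665
Iter 2: z = -2.1049 + -1.8857i, |z|^2 = 7.9865
Escaped at iteration 2

Answer: 2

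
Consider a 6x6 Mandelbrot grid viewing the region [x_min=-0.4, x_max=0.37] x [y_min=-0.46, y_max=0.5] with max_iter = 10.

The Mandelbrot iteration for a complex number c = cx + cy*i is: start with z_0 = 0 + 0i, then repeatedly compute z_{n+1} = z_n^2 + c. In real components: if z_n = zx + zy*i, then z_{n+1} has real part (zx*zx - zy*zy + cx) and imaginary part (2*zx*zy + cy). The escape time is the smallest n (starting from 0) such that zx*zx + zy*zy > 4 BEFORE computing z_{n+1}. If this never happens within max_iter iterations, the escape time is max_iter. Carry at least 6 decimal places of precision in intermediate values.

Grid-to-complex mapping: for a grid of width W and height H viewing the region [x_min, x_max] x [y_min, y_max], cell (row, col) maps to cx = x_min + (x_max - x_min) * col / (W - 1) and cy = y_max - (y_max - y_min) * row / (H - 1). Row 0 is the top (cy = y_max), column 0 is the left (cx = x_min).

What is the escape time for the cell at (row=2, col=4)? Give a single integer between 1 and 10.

Answer: 10

Derivation:
z_0 = 0 + 0i, c = 0.2160 + 0.1160i
Iter 1: z = 0.2160 + 0.1160i, |z|^2 = 0.0601
Iter 2: z = 0.2492 + 0.1661i, |z|^2 = 0.0897
Iter 3: z = 0.2505 + 0.1988i, |z|^2 = 0.1023
Iter 4: z = 0.2392 + 0.2156i, |z|^2 = 0.1037
Iter 5: z = 0.2268 + 0.2192i, |z|^2 = 0.0994
Iter 6: z = 0.2194 + 0.2154i, |z|^2 = 0.0945
Iter 7: z = 0.2177 + 0.2105i, |z|^2 = 0.0917
Iter 8: z = 0.2191 + 0.2077i, |z|^2 = 0.0911
Iter 9: z = 0.2209 + 0.2070i, |z|^2 = 0.0916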